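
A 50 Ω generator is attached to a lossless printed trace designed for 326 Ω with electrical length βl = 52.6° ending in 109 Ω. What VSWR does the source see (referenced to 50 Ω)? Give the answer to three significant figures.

VSWR ≈ 13.2

tan(βl) = 1.31
Z_in = Z_0·(Z_L + jZ_0·tanβl)/(Z_0 + jZ_L·tanβl) = 248 + j318 Ω
Γ_s = (Z_in − Z_s)/(Z_in + Z_s) = (198 + j318)/(298 + j318), |Γ_s| = 0.86
VSWR = (1 + |Γ_s|)/(1 − |Γ_s|)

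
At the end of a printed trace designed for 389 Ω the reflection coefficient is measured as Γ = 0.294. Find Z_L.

Z_L ≈ 713 Ω

Z_L = Z_0·(1 + Γ)/(1 − Γ) = 389·(1.29)/(0.706)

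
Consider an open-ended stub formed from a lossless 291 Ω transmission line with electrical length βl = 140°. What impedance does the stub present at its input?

Z_in ≈ +j347 Ω

tan(βl) = -0.839
For an open-ended stub, Z_in = −jZ_0·cot(βl) = −jZ_0/tan(βl)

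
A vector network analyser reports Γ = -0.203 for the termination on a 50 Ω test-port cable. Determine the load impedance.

Z_L = Z_0·(1 + Γ)/(1 − Γ) = 50·(0.797)/(1.2)

Z_L ≈ 33.1 Ω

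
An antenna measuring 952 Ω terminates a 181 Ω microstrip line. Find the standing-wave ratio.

VSWR ≈ 5.26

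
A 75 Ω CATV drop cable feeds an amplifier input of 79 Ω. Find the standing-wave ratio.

Γ = (79 − 75)/(79 + 75) = 0.026
VSWR = (1 + 0.026)/(1 − 0.026)

VSWR ≈ 1.05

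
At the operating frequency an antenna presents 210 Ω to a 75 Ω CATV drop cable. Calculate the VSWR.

Γ = (210 − 75)/(210 + 75) = 0.474
VSWR = (1 + 0.474)/(1 − 0.474)

VSWR ≈ 2.8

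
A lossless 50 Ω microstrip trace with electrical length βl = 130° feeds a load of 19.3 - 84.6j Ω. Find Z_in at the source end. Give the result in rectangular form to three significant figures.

Z_in ≈ 37.5 + j125 Ω

tan(βl) = tan(130°) = -1.19
Z_in = Z_0·(Z_L + jZ_0·tanβl)/(Z_0 + jZ_L·tanβl)
     = 50·(19.3 − j144)/(-50.8 − j23)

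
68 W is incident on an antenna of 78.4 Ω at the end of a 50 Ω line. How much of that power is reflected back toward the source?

Γ = (78.4 − 50)/(78.4 + 50) = 0.221
|Γ|² = 0.0489
P_refl = |Γ|²·P_inc = 3.33 W, P_del = (1 − |Γ|²)·P_inc = 64.7 W

P_reflected ≈ 3.33 W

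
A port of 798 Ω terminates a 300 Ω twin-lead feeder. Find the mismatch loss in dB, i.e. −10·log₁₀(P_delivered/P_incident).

Γ = (798 − 300)/(798 + 300) = 0.454
|Γ|² = 0.206, so P_del/P_inc = 1 − |Γ|² = 0.794
ML = −10·log₁₀(1 − |Γ|²)

mismatch loss ≈ 1 dB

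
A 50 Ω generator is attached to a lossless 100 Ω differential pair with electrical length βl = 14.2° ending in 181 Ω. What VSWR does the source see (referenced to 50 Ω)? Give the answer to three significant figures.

VSWR ≈ 3.5

tan(βl) = 0.253
Z_in = Z_0·(Z_L + jZ_0·tanβl)/(Z_0 + jZ_L·tanβl) = 159 − j47.6 Ω
Γ_s = (Z_in − Z_s)/(Z_in + Z_s) = (109 − j47.6)/(209 − j47.6), |Γ_s| = 0.555
VSWR = (1 + |Γ_s|)/(1 − |Γ_s|)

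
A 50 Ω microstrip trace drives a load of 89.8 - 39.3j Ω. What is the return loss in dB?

RL ≈ 8.29 dB

Γ = (39.8 − j39.3)/(139.8 − j39.3), |Γ| = 0.385
RL = −20·log₁₀|Γ| = −20·log₁₀(0.385)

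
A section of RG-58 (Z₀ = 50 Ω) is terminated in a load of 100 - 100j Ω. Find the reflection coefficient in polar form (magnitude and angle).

Γ ≈ 0.62 ∠ -29.7°

Γ = (Z_L − Z_0)/(Z_L + Z_0) = (50 − j100)/(150 − j100)
|Γ| = 112/180 = 0.62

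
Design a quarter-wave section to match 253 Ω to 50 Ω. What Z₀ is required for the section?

Z_qwt ≈ 112 Ω

Z_qwt = √(Z_0·R_L) = √(50 × 253) = √12650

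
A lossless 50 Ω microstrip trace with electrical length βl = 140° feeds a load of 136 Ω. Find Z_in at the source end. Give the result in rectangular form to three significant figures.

Z_in ≈ 37.3 + j43.2 Ω

tan(βl) = tan(140°) = -0.839
Z_in = Z_0·(Z_L + jZ_0·tanβl)/(Z_0 + jZ_L·tanβl)
     = 50·(136 − j42)/(50 − j114)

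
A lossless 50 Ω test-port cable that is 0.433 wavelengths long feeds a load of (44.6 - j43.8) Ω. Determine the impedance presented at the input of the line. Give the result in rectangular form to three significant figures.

βl = 2π × 0.433 = 156°
tan(βl) = tan(156°) = -0.448
Z_in = Z_0·(Z_L + jZ_0·tanβl)/(Z_0 + jZ_L·tanβl)
     = 50·(44.6 − j66.2)/(30.4 − j20)

Z_in ≈ 101 − j42.4 Ω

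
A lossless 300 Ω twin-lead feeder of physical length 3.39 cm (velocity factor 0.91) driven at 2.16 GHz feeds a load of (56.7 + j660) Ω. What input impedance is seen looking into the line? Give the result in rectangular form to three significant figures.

λ = v/f = 0.91·c / 2.16 GHz = 0.126 m
βl = 2π·l/λ = 2π × 0.268 = 96.6°
tan(βl) = tan(96.6°) = -8.7
Z_in = Z_0·(Z_L + jZ_0·tanβl)/(Z_0 + jZ_L·tanβl)
     = 300·(56.7 − j1950)/(6040 − j493)

Z_in ≈ 10.6 − j95.9 Ω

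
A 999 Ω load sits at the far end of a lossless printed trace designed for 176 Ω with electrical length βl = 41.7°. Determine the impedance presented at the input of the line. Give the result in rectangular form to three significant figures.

tan(βl) = tan(41.7°) = 0.891
Z_in = Z_0·(Z_L + jZ_0·tanβl)/(Z_0 + jZ_L·tanβl)
     = 176·(999 + j157)/(176 + j890)

Z_in ≈ 67.4 − j184 Ω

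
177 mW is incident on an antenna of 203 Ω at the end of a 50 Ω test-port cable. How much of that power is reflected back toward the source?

P_reflected ≈ 64.7 mW

Γ = (203 − 50)/(203 + 50) = 0.605
|Γ|² = 0.366
P_refl = |Γ|²·P_inc = 64.7 mW, P_del = (1 − |Γ|²)·P_inc = 112 mW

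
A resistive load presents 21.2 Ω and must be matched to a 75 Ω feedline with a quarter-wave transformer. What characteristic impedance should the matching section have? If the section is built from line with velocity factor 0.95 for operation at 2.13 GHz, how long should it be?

Z_qwt = √(Z_0·R_L) = √(75 × 21.2) = √1590
λ = 0.95·c/f = 0.134 m, so l = λ/4 = 0.0335 m

Z_qwt ≈ 39.9 Ω; length ≈ 3.35 cm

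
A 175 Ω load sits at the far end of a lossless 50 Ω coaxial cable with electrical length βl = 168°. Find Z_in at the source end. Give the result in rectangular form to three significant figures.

tan(βl) = tan(168°) = -0.213
Z_in = Z_0·(Z_L + jZ_0·tanβl)/(Z_0 + jZ_L·tanβl)
     = 50·(175 − j10.6)/(50 − j37.2)

Z_in ≈ 118 + j77 Ω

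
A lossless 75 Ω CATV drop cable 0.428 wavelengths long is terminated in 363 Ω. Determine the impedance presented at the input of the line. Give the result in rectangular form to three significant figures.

βl = 2π × 0.428 = 154°
tan(βl) = tan(154°) = -0.486
Z_in = Z_0·(Z_L + jZ_0·tanβl)/(Z_0 + jZ_L·tanβl)
     = 75·(363 − j36.5)/(75 − j176)

Z_in ≈ 68.7 + j125 Ω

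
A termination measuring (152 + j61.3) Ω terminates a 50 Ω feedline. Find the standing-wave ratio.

VSWR ≈ 3.58

Γ = (Z_L − Z_0)/(Z_L + Z_0) = (102 + j61.3)/(202 + j61.3)
|Γ| = 119/211 = 0.564
VSWR = (1 + |Γ|)/(1 − |Γ|) = 1.56/0.436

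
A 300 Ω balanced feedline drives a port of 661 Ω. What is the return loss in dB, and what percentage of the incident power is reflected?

Γ = (661 − 300)/(661 + 300) = 0.376
RL = −20·log₁₀(0.376) = 8.5 dB
P_refl/P_inc = |Γ|² = 0.141

RL ≈ 8.5 dB; 14.1% of incident power reflected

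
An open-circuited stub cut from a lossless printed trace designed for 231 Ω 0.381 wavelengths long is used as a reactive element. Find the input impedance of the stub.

βl = 2π × 0.381 = 137°
tan(βl) = -0.927
For an open-circuited stub, Z_in = −jZ_0·cot(βl) = −jZ_0/tan(βl)

Z_in ≈ +j249 Ω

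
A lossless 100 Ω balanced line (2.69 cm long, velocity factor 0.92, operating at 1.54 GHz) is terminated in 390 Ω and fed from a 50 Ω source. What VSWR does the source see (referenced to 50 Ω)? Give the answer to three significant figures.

λ = v/f = 0.92·c / 1.54 GHz = 0.179 m
βl = 2π·l/λ = 2π × 0.15 = 54°
tan(βl) = 1.38
Z_in = Z_0·(Z_L + jZ_0·tanβl)/(Z_0 + jZ_L·tanβl) = 37.8 − j65.5 Ω
Γ_s = (Z_in − Z_s)/(Z_in + Z_s) = (-12.2 − j65.5)/(87.8 − j65.5), |Γ_s| = 0.608
VSWR = (1 + |Γ_s|)/(1 − |Γ_s|)

VSWR ≈ 4.1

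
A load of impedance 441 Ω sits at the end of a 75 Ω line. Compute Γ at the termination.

Γ = 0.709

Γ = (Z_L − Z_0)/(Z_L + Z_0) = (441 − 75)/(441 + 75) = 366/516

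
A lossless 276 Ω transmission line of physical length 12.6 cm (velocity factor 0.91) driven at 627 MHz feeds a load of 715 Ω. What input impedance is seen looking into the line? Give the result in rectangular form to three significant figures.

λ = v/f = 0.91·c / 627 MHz = 0.435 m
βl = 2π·l/λ = 2π × 0.289 = 104°
tan(βl) = tan(104°) = -3.96
Z_in = Z_0·(Z_L + jZ_0·tanβl)/(Z_0 + jZ_L·tanβl)
     = 276·(715 − j1090)/(276 − j2830)

Z_in ≈ 112 + j58.8 Ω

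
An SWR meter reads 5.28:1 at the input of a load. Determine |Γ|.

|Γ| ≈ 0.682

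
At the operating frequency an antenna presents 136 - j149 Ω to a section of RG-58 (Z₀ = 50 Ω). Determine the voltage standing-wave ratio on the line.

VSWR ≈ 6.19

Γ = (Z_L − Z_0)/(Z_L + Z_0) = (86 − j149)/(186 − j149)
|Γ| = 172/238 = 0.722
VSWR = (1 + |Γ|)/(1 − |Γ|) = 1.72/0.278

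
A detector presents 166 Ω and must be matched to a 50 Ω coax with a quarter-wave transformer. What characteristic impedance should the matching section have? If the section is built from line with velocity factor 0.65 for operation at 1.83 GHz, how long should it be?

Z_qwt ≈ 91.1 Ω; length ≈ 2.66 cm

Z_qwt = √(Z_0·R_L) = √(50 × 166) = √8300
λ = 0.65·c/f = 0.107 m, so l = λ/4 = 0.0266 m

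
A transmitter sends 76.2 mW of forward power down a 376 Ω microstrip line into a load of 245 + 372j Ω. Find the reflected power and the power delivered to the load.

|Γ| = |(-131 + j372)/(621 + j372)| = 0.545
|Γ|² = 0.297
P_refl = |Γ|²·P_inc = 22.6 mW, P_del = (1 − |Γ|²)·P_inc = 53.6 mW

P_reflected ≈ 22.6 mW; P_delivered ≈ 53.6 mW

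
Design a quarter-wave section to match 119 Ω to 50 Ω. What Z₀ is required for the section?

Z_qwt = √(Z_0·R_L) = √(50 × 119) = √5950

Z_qwt ≈ 77.1 Ω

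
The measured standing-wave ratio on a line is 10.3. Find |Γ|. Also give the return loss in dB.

|Γ| = (S − 1)/(S + 1) = (10.3 − 1)/(10.3 + 1) = 9.3/11.3
RL = −20·log₁₀|Γ| = −20·log₁₀(0.823)

|Γ| ≈ 0.823; return loss ≈ 1.69 dB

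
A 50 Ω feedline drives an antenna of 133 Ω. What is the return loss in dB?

Γ = (133 − 50)/(133 + 50) = 0.454
RL = −20·log₁₀|Γ| = −20·log₁₀(0.454)

RL ≈ 6.87 dB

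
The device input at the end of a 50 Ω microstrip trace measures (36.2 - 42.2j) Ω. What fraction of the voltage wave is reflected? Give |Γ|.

|Γ| ≈ 0.463

Γ = (Z_L − Z_0)/(Z_L + Z_0) = (-13.8 − j42.2)/(86.2 − j42.2)
|Γ| = 44.4/96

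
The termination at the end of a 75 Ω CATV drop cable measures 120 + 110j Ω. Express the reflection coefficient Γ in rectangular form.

Γ ≈ 0.416 + j0.329

Γ = (Z_L − Z_0)/(Z_L + Z_0) = (45 + j110)/(195 + j110)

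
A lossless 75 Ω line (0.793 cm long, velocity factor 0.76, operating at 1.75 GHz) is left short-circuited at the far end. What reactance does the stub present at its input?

λ = v/f = 0.76·c / 1.75 GHz = 0.13 m
βl = 2π·l/λ = 2π × 0.0609 = 21.9°
tan(βl) = 0.402
For a short-circuited stub, Z_in = jZ_0·tan(βl)

X_in ≈ 30.2 Ω (inductive)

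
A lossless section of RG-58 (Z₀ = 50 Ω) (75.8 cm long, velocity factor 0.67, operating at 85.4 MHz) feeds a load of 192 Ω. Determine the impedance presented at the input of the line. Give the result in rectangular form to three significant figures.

λ = v/f = 0.67·c / 85.4 MHz = 2.35 m
βl = 2π·l/λ = 2π × 0.322 = 116°
tan(βl) = tan(116°) = -2.06
Z_in = Z_0·(Z_L + jZ_0·tanβl)/(Z_0 + jZ_L·tanβl)
     = 50·(192 − j103)/(50 − j395)

Z_in ≈ 15.8 + j22.3 Ω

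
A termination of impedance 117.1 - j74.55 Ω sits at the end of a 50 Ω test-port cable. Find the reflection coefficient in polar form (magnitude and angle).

Γ = (Z_L − Z_0)/(Z_L + Z_0) = (67.1 − j74.55)/(167.1 − j74.55)
|Γ| = 100/183 = 0.548

Γ ≈ 0.548 ∠ -24°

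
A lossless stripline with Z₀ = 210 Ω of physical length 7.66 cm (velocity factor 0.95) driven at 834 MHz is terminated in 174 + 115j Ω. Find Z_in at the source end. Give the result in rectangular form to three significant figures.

Z_in ≈ 214 − j134 Ω

λ = v/f = 0.95·c / 834 MHz = 0.342 m
βl = 2π·l/λ = 2π × 0.224 = 80.7°
tan(βl) = tan(80.7°) = 6.1
Z_in = Z_0·(Z_L + jZ_0·tanβl)/(Z_0 + jZ_L·tanβl)
     = 210·(174 + j1400)/(-492 + j1060)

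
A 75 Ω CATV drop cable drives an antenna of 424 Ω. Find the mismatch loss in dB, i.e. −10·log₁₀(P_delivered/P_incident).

Γ = (424 − 75)/(424 + 75) = 0.699
|Γ|² = 0.489, so P_del/P_inc = 1 − |Γ|² = 0.511
ML = −10·log₁₀(1 − |Γ|²)

mismatch loss ≈ 2.92 dB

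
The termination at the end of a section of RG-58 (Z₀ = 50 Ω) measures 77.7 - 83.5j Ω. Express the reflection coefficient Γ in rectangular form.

Γ = (Z_L − Z_0)/(Z_L + Z_0) = (27.7 − j83.5)/(127.7 − j83.5)

Γ ≈ 0.451 − j0.359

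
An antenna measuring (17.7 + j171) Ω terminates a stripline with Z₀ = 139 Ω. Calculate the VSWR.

VSWR ≈ 19.8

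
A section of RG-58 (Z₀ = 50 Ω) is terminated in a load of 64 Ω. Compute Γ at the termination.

Γ = (Z_L − Z_0)/(Z_L + Z_0) = (64 − 50)/(64 + 50) = 14/114

Γ = 0.123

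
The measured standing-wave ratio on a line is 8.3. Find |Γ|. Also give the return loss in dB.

|Γ| ≈ 0.785; return loss ≈ 2.1 dB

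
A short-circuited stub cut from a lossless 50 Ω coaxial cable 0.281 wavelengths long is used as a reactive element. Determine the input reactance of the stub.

X_in ≈ -253 Ω (capacitive)

βl = 2π × 0.281 = 101°
tan(βl) = -5.07
For a short-circuited stub, Z_in = jZ_0·tan(βl)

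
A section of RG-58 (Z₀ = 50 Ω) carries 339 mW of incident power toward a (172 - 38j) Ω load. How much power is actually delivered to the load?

P_delivered ≈ 230 mW

|Γ| = |(122 − j38)/(222 − j38)| = 0.567
|Γ|² = 0.322
P_refl = |Γ|²·P_inc = 109 mW, P_del = (1 − |Γ|²)·P_inc = 230 mW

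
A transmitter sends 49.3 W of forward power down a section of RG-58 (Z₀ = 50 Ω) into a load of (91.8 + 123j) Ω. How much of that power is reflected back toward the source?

|Γ| = |(41.8 + j123)/(141.8 + j123)| = 0.692
|Γ|² = 0.479
P_refl = |Γ|²·P_inc = 23.6 W, P_del = (1 − |Γ|²)·P_inc = 25.7 W

P_reflected ≈ 23.6 W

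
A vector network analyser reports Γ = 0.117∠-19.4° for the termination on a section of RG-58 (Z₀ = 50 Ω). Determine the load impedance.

Z_L = Z_0·(1 + Γ)/(1 − Γ) = 50·(1.11 − j0.0389)/(0.89 + j0.0389)

Z_L ≈ 62.2 − j4.9 Ω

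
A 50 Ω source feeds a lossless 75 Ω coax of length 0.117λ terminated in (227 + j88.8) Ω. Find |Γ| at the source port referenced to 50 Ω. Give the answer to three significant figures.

|Γ| ≈ 0.627

βl = 2π × 0.117 = 42.1°
tan(βl) = 0.904
Z_in = Z_0·(Z_L + jZ_0·tanβl)/(Z_0 + jZ_L·tanβl) = 55.1 − j84.4 Ω
Γ_s = (Z_in − Z_s)/(Z_in + Z_s) = (5.05 − j84.4)/(105 − j84.4), |Γ_s| = 0.627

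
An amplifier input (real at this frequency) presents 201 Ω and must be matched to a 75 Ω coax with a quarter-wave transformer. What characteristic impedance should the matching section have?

Z_qwt = √(Z_0·R_L) = √(75 × 201) = √15080

Z_qwt ≈ 123 Ω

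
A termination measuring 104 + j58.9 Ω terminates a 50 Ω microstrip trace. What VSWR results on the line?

VSWR ≈ 2.88

Γ = (Z_L − Z_0)/(Z_L + Z_0) = (54 + j58.9)/(154 + j58.9)
|Γ| = 79.9/165 = 0.485
VSWR = (1 + |Γ|)/(1 − |Γ|) = 1.48/0.515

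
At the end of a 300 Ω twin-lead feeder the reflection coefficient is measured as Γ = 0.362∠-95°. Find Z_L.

Z_L = Z_0·(1 + Γ)/(1 − Γ) = 300·(0.968 − j0.361)/(1.03 + j0.361)

Z_L ≈ 218 − j181 Ω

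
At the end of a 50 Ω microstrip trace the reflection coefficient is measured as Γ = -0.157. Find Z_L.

Z_L = Z_0·(1 + Γ)/(1 − Γ) = 50·(0.843)/(1.16)

Z_L ≈ 36.4 Ω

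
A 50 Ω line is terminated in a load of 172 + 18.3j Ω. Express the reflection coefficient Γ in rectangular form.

Γ ≈ 0.553 + j0.0369

Γ = (Z_L − Z_0)/(Z_L + Z_0) = (122 + j18.3)/(222 + j18.3)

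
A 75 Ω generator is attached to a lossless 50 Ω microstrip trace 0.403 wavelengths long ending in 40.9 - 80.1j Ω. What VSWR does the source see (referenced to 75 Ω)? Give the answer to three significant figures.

VSWR ≈ 3.39

βl = 2π × 0.403 = 145°
tan(βl) = -0.698
Z_in = Z_0·(Z_L + jZ_0·tanβl)/(Z_0 + jZ_L·tanβl) = 179 + j109 Ω
Γ_s = (Z_in − Z_s)/(Z_in + Z_s) = (104 + j109)/(254 + j109), |Γ_s| = 0.544
VSWR = (1 + |Γ_s|)/(1 − |Γ_s|)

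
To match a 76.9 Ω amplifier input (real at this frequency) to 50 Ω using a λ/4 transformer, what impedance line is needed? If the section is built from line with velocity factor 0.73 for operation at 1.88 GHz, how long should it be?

Z_qwt ≈ 62 Ω; length ≈ 2.91 cm

Z_qwt = √(Z_0·R_L) = √(50 × 76.9) = √3845
λ = 0.73·c/f = 0.116 m, so l = λ/4 = 0.0291 m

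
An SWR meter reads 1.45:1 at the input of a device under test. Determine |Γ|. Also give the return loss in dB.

|Γ| = (S − 1)/(S + 1) = (1.45 − 1)/(1.45 + 1) = 0.45/2.45
RL = −20·log₁₀|Γ| = −20·log₁₀(0.184)

|Γ| ≈ 0.184; return loss ≈ 14.7 dB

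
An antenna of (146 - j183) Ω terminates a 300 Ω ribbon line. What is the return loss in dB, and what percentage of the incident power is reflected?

Γ = (-154 − j183)/(446 − j183), |Γ| = 0.496
RL = −20·log₁₀(0.496) = 6.09 dB
P_refl/P_inc = |Γ|² = 0.246

RL ≈ 6.09 dB; 24.6% of incident power reflected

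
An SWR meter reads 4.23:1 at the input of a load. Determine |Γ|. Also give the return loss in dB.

|Γ| ≈ 0.618; return loss ≈ 4.19 dB

|Γ| = (S − 1)/(S + 1) = (4.23 − 1)/(4.23 + 1) = 3.23/5.23
RL = −20·log₁₀|Γ| = −20·log₁₀(0.618)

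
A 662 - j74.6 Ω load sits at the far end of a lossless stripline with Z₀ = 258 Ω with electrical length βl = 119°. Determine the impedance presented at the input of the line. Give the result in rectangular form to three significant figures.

tan(βl) = tan(119°) = -1.8
Z_in = Z_0·(Z_L + jZ_0·tanβl)/(Z_0 + jZ_L·tanβl)
     = 258·(662 − j540)/(123 − j1190)

Z_in ≈ 130 + j130 Ω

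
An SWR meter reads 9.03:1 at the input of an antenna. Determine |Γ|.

|Γ| ≈ 0.801

|Γ| = (S − 1)/(S + 1) = (9.03 − 1)/(9.03 + 1) = 8.03/10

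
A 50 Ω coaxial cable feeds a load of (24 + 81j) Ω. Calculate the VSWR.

VSWR ≈ 7.9

Γ = (Z_L − Z_0)/(Z_L + Z_0) = (-26 + j81)/(74 + j81)
|Γ| = 85.1/110 = 0.775
VSWR = (1 + |Γ|)/(1 − |Γ|) = 1.78/0.225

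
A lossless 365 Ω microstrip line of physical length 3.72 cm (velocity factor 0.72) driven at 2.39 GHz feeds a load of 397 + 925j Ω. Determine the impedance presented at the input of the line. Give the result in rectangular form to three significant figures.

Z_in ≈ 77.7 + j292 Ω

λ = v/f = 0.72·c / 2.39 GHz = 0.0904 m
βl = 2π·l/λ = 2π × 0.412 = 148°
tan(βl) = tan(148°) = -0.621
Z_in = Z_0·(Z_L + jZ_0·tanβl)/(Z_0 + jZ_L·tanβl)
     = 365·(397 + j699)/(939 − j246)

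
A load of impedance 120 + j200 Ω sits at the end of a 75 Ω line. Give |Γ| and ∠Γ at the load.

Γ ≈ 0.734 ∠ 31.6°

Γ = (Z_L − Z_0)/(Z_L + Z_0) = (45 + j200)/(195 + j200)
|Γ| = 205/279 = 0.734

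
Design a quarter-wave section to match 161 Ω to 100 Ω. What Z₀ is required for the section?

Z_qwt = √(Z_0·R_L) = √(100 × 161) = √16100

Z_qwt ≈ 127 Ω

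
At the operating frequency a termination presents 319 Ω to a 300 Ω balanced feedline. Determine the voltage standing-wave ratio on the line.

VSWR ≈ 1.06

For a purely resistive load, VSWR = R_L/Z_0 or Z_0/R_L (whichever > 1) = 319/300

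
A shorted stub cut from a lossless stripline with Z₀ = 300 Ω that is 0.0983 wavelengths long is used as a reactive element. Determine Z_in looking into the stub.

Z_in ≈ +j213 Ω

βl = 2π × 0.0983 = 35.4°
tan(βl) = 0.71
For a shorted stub, Z_in = jZ_0·tan(βl)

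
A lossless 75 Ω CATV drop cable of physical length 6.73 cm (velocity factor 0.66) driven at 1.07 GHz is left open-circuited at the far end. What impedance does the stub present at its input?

Z_in ≈ +j65 Ω

λ = v/f = 0.66·c / 1.07 GHz = 0.185 m
βl = 2π·l/λ = 2π × 0.364 = 131°
tan(βl) = -1.15
For an open-circuited stub, Z_in = −jZ_0·cot(βl) = −jZ_0/tan(βl)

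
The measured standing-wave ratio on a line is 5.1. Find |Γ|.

|Γ| ≈ 0.672

|Γ| = (S − 1)/(S + 1) = (5.1 − 1)/(5.1 + 1) = 4.1/6.1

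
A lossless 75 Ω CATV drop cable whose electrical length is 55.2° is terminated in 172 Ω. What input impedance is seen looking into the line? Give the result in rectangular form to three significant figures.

tan(βl) = tan(55.2°) = 1.44
Z_in = Z_0·(Z_L + jZ_0·tanβl)/(Z_0 + jZ_L·tanβl)
     = 75·(172 + j108)/(75 + j247)

Z_in ≈ 44.4 − j38.7 Ω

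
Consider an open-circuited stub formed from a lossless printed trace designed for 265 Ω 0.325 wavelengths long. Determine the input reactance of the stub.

X_in ≈ 135 Ω (inductive)

βl = 2π × 0.325 = 117°
tan(βl) = -1.96
For an open-circuited stub, Z_in = −jZ_0·cot(βl) = −jZ_0/tan(βl)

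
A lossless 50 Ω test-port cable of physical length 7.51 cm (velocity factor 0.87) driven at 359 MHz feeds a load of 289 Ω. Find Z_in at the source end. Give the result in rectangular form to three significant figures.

Z_in ≈ 22.5 − j60.8 Ω

λ = v/f = 0.87·c / 359 MHz = 0.727 m
βl = 2π·l/λ = 2π × 0.103 = 37.2°
tan(βl) = tan(37.2°) = 0.759
Z_in = Z_0·(Z_L + jZ_0·tanβl)/(Z_0 + jZ_L·tanβl)
     = 50·(289 + j37.9)/(50 + j219)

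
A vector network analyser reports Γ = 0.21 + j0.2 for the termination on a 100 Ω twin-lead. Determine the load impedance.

Z_L = Z_0·(1 + Γ)/(1 − Γ) = 100·(1.21 + j0.2)/(0.79 − j0.2)

Z_L ≈ 138 + j60.2 Ω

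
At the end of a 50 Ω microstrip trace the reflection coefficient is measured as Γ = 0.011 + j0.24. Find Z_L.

Z_L ≈ 45.5 + j23.2 Ω

Z_L = Z_0·(1 + Γ)/(1 − Γ) = 50·(1.01 + j0.24)/(0.989 − j0.24)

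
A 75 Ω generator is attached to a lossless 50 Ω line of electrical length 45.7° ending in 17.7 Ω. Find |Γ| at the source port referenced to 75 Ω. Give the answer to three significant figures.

tan(βl) = 1.02
Z_in = Z_0·(Z_L + jZ_0·tanβl)/(Z_0 + jZ_L·tanβl) = 32.1 + j39.6 Ω
Γ_s = (Z_in − Z_s)/(Z_in + Z_s) = (-42.9 + j39.6)/(107 + j39.6), |Γ_s| = 0.512

|Γ| ≈ 0.512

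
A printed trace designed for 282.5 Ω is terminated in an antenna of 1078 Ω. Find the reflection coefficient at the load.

Γ = (Z_L − Z_0)/(Z_L + Z_0) = (1078 − 282.5)/(1078 + 282.5) = 795.5/1360

Γ = 0.585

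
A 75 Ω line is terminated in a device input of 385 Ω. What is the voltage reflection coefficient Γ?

Γ = 0.674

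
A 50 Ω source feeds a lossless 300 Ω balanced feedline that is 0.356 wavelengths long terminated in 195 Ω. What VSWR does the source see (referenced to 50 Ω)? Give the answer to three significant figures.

VSWR ≈ 7.22

βl = 2π × 0.356 = 128°
tan(βl) = -1.27
Z_in = Z_0·(Z_L + jZ_0·tanβl)/(Z_0 + jZ_L·tanβl) = 303 − j131 Ω
Γ_s = (Z_in − Z_s)/(Z_in + Z_s) = (253 − j131)/(353 − j131), |Γ_s| = 0.757
VSWR = (1 + |Γ_s|)/(1 − |Γ_s|)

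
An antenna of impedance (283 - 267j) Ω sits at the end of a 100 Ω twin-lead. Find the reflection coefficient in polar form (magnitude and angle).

Γ ≈ 0.693 ∠ -20.7°

Γ = (Z_L − Z_0)/(Z_L + Z_0) = (183 − j267)/(383 − j267)
|Γ| = 324/467 = 0.693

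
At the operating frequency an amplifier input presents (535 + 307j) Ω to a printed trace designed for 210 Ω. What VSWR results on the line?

VSWR ≈ 3.49

Γ = (Z_L − Z_0)/(Z_L + Z_0) = (325 + j307)/(745 + j307)
|Γ| = 447/806 = 0.555
VSWR = (1 + |Γ|)/(1 − |Γ|) = 1.55/0.445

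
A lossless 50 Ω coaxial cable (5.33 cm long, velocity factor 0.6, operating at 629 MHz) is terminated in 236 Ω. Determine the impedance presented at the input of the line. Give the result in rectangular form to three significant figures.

λ = v/f = 0.6·c / 629 MHz = 0.286 m
βl = 2π·l/λ = 2π × 0.186 = 67.1°
tan(βl) = tan(67.1°) = 2.36
Z_in = Z_0·(Z_L + jZ_0·tanβl)/(Z_0 + jZ_L·tanβl)
     = 50·(236 + j118)/(50 + j557)

Z_in ≈ 12.4 − j20.1 Ω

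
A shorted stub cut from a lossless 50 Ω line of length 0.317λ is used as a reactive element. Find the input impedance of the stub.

βl = 2π × 0.317 = 114°
tan(βl) = -2.23
For a shorted stub, Z_in = jZ_0·tan(βl)

Z_in ≈ −j112 Ω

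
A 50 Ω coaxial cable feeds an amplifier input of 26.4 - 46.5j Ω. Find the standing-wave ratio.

VSWR ≈ 3.8

Γ = (Z_L − Z_0)/(Z_L + Z_0) = (-23.6 − j46.5)/(76.4 − j46.5)
|Γ| = 52.1/89.4 = 0.583
VSWR = (1 + |Γ|)/(1 − |Γ|) = 1.58/0.417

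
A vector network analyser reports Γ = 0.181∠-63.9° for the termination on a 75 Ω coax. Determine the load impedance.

Z_L ≈ 83 − j27.9 Ω

Z_L = Z_0·(1 + Γ)/(1 − Γ) = 75·(1.08 − j0.163)/(0.92 + j0.163)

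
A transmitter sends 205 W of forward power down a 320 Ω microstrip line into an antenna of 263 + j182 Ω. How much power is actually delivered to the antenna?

|Γ| = |(-57 + j182)/(583 + j182)| = 0.312
|Γ|² = 0.0975
P_refl = |Γ|²·P_inc = 20 W, P_del = (1 − |Γ|²)·P_inc = 185 W

P_delivered ≈ 185 W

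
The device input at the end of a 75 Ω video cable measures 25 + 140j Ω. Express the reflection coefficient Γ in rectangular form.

Γ = (Z_L − Z_0)/(Z_L + Z_0) = (-50 + j140)/(100 + j140)

Γ ≈ 0.493 + j0.709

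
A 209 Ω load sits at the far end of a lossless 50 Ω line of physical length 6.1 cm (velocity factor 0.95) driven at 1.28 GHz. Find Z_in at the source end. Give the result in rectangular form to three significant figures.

Z_in ≈ 12.2 + j7.14 Ω

λ = v/f = 0.95·c / 1.28 GHz = 0.223 m
βl = 2π·l/λ = 2π × 0.274 = 98.6°
tan(βl) = tan(98.6°) = -6.59
Z_in = Z_0·(Z_L + jZ_0·tanβl)/(Z_0 + jZ_L·tanβl)
     = 50·(209 − j330)/(50 − j1380)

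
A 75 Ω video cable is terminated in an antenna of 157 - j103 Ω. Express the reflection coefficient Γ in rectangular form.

Γ = (Z_L − Z_0)/(Z_L + Z_0) = (82 − j103)/(232 − j103)

Γ ≈ 0.46 − j0.24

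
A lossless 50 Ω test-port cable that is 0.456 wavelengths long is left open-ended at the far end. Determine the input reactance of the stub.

X_in ≈ 176 Ω (inductive)

βl = 2π × 0.456 = 164°
tan(βl) = -0.284
For an open-ended stub, Z_in = −jZ_0·cot(βl) = −jZ_0/tan(βl)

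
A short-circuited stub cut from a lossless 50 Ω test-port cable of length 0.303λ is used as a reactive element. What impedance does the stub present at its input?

Z_in ≈ −j145 Ω

βl = 2π × 0.303 = 109°
tan(βl) = -2.89
For a short-circuited stub, Z_in = jZ_0·tan(βl)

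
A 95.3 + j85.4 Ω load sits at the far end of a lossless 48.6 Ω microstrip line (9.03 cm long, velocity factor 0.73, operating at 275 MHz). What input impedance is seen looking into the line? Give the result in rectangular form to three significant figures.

λ = v/f = 0.73·c / 275 MHz = 0.796 m
βl = 2π·l/λ = 2π × 0.113 = 40.8°
tan(βl) = tan(40.8°) = 0.864
Z_in = Z_0·(Z_L + jZ_0·tanβl)/(Z_0 + jZ_L·tanβl)
     = 48.6·(95.3 + j127)/(-25.2 + j82.3)

Z_in ≈ 53 − j72.5 Ω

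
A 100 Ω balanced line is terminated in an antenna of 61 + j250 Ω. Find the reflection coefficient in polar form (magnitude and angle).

Γ ≈ 0.851 ∠ 41.6°

Γ = (Z_L − Z_0)/(Z_L + Z_0) = (-39 + j250)/(161 + j250)
|Γ| = 253/297 = 0.851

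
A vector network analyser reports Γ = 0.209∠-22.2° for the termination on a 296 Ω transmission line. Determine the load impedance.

Z_L = Z_0·(1 + Γ)/(1 − Γ) = 296·(1.19 − j0.079)/(0.806 + j0.079)

Z_L ≈ 431 − j71.2 Ω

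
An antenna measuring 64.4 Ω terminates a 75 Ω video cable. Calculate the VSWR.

Γ = (64.4 − 75)/(64.4 + 75) = -0.076
VSWR = (1 + 0.076)/(1 − 0.076)

VSWR ≈ 1.16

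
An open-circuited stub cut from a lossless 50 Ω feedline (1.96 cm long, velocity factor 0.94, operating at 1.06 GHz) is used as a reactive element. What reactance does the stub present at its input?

X_in ≈ -100 Ω (capacitive)

λ = v/f = 0.94·c / 1.06 GHz = 0.266 m
βl = 2π·l/λ = 2π × 0.0737 = 26.5°
tan(βl) = 0.499
For an open-circuited stub, Z_in = −jZ_0·cot(βl) = −jZ_0/tan(βl)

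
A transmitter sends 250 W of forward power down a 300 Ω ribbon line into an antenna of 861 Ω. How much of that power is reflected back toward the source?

Γ = (861 − 300)/(861 + 300) = 0.483
|Γ|² = 0.233
P_refl = |Γ|²·P_inc = 58.4 W, P_del = (1 − |Γ|²)·P_inc = 192 W

P_reflected ≈ 58.4 W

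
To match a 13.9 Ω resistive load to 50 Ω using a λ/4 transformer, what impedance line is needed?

Z_qwt = √(Z_0·R_L) = √(50 × 13.9) = √695

Z_qwt ≈ 26.4 Ω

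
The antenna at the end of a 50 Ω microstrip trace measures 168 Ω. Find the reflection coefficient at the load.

Γ = 0.541

Γ = (Z_L − Z_0)/(Z_L + Z_0) = (168 − 50)/(168 + 50) = 118/218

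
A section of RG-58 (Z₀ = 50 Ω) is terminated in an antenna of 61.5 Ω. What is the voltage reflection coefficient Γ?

Γ = 0.103

Γ = (Z_L − Z_0)/(Z_L + Z_0) = (61.5 − 50)/(61.5 + 50) = 11.5/111.5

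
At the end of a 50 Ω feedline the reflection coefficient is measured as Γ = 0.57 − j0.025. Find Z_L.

Z_L ≈ 182 − j13.5 Ω

Z_L = Z_0·(1 + Γ)/(1 − Γ) = 50·(1.57 − j0.025)/(0.43 + j0.025)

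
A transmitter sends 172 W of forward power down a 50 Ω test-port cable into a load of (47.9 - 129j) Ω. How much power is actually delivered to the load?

|Γ| = |(-2.1 − j129)/(97.9 − j129)| = 0.797
|Γ|² = 0.635
P_refl = |Γ|²·P_inc = 109 W, P_del = (1 − |Γ|²)·P_inc = 62.8 W

P_delivered ≈ 62.8 W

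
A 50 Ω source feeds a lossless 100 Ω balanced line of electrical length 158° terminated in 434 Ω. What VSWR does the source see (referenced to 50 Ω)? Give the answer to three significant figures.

tan(βl) = -0.404
Z_in = Z_0·(Z_L + jZ_0·tanβl)/(Z_0 + jZ_L·tanβl) = 124 + j177 Ω
Γ_s = (Z_in − Z_s)/(Z_in + Z_s) = (73.9 + j177)/(174 + j177), |Γ_s| = 0.773
VSWR = (1 + |Γ_s|)/(1 − |Γ_s|)

VSWR ≈ 7.8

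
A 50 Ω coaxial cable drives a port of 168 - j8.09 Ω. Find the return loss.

RL ≈ 5.32 dB

Γ = (118 − j8.09)/(218 − j8.09), |Γ| = 0.542
RL = −20·log₁₀|Γ| = −20·log₁₀(0.542)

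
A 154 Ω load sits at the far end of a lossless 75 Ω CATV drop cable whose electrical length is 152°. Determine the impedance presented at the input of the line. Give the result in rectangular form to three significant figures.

tan(βl) = tan(152°) = -0.532
Z_in = Z_0·(Z_L + jZ_0·tanβl)/(Z_0 + jZ_L·tanβl)
     = 75·(154 − j39.9)/(75 − j81.9)

Z_in ≈ 90.1 + j58.5 Ω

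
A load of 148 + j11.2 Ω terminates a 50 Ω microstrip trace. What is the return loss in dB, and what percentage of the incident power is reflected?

RL ≈ 6.07 dB; 24.7% of incident power reflected

Γ = (98 + j11.2)/(198 + j11.2), |Γ| = 0.497
RL = −20·log₁₀(0.497) = 6.07 dB
P_refl/P_inc = |Γ|² = 0.247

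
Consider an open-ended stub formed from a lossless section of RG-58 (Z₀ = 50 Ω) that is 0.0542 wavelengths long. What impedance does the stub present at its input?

Z_in ≈ −j141 Ω

βl = 2π × 0.0542 = 19.5°
tan(βl) = 0.354
For an open-ended stub, Z_in = −jZ_0·cot(βl) = −jZ_0/tan(βl)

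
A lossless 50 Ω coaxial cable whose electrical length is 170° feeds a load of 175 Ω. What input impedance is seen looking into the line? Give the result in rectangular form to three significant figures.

tan(βl) = tan(170°) = -0.176
Z_in = Z_0·(Z_L + jZ_0·tanβl)/(Z_0 + jZ_L·tanβl)
     = 50·(175 − j8.82)/(50 − j30.9)

Z_in ≈ 131 + j71.8 Ω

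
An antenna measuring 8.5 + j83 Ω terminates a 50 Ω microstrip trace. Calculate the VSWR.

Γ = (Z_L − Z_0)/(Z_L + Z_0) = (-41.5 + j83)/(58.5 + j83)
|Γ| = 92.8/102 = 0.914
VSWR = (1 + |Γ|)/(1 − |Γ|) = 1.91/0.0861

VSWR ≈ 22.2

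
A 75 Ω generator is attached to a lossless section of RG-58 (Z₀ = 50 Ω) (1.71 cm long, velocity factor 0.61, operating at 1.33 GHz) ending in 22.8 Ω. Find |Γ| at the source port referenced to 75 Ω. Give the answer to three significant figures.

|Γ| ≈ 0.424

λ = v/f = 0.61·c / 1.33 GHz = 0.138 m
βl = 2π·l/λ = 2π × 0.124 = 44.7°
tan(βl) = 0.991
Z_in = Z_0·(Z_L + jZ_0·tanβl)/(Z_0 + jZ_L·tanβl) = 37.5 + j32.6 Ω
Γ_s = (Z_in − Z_s)/(Z_in + Z_s) = (-37.5 + j32.6)/(113 + j32.6), |Γ_s| = 0.424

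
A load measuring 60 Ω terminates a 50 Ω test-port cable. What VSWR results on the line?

For a purely resistive load, VSWR = R_L/Z_0 or Z_0/R_L (whichever > 1) = 60/50

VSWR ≈ 1.2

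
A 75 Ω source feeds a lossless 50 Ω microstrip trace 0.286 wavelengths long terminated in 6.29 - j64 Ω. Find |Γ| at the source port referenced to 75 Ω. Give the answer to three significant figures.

|Γ| ≈ 0.909

βl = 2π × 0.286 = 103°
tan(βl) = -4.35
Z_in = Z_0·(Z_L + jZ_0·tanβl)/(Z_0 + jZ_L·tanβl) = 5.92 + j60.9 Ω
Γ_s = (Z_in − Z_s)/(Z_in + Z_s) = (-69.1 + j60.9)/(80.9 + j60.9), |Γ_s| = 0.909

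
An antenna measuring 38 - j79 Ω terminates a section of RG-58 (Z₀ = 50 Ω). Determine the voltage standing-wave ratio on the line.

Γ = (Z_L − Z_0)/(Z_L + Z_0) = (-12 − j79)/(88 − j79)
|Γ| = 79.9/118 = 0.676
VSWR = (1 + |Γ|)/(1 − |Γ|) = 1.68/0.324

VSWR ≈ 5.17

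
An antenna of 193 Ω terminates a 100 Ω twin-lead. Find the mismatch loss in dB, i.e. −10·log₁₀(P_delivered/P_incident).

mismatch loss ≈ 0.461 dB

Γ = (193 − 100)/(193 + 100) = 0.317
|Γ|² = 0.101, so P_del/P_inc = 1 − |Γ|² = 0.899
ML = −10·log₁₀(1 − |Γ|²)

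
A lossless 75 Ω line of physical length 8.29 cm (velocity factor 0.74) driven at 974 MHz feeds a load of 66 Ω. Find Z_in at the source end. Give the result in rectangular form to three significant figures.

λ = v/f = 0.74·c / 974 MHz = 0.228 m
βl = 2π·l/λ = 2π × 0.364 = 131°
tan(βl) = tan(131°) = -1.15
Z_in = Z_0·(Z_L + jZ_0·tanβl)/(Z_0 + jZ_L·tanβl)
     = 75·(66 − j86.5)/(75 − j76.1)

Z_in ≈ 75.8 − j9.61 Ω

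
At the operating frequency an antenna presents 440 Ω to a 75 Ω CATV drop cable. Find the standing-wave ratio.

VSWR ≈ 5.87

For a purely resistive load, VSWR = R_L/Z_0 or Z_0/R_L (whichever > 1) = 440/75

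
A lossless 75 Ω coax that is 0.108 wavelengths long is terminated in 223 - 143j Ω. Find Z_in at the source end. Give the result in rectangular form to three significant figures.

Z_in ≈ 30.2 − j61.1 Ω

βl = 2π × 0.108 = 38.9°
tan(βl) = tan(38.9°) = 0.806
Z_in = Z_0·(Z_L + jZ_0·tanβl)/(Z_0 + jZ_L·tanβl)
     = 75·(223 − j82.5)/(190 + j180)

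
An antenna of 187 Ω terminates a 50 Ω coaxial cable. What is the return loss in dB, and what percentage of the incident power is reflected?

RL ≈ 4.76 dB; 33.4% of incident power reflected

Γ = (187 − 50)/(187 + 50) = 0.578
RL = −20·log₁₀(0.578) = 4.76 dB
P_refl/P_inc = |Γ|² = 0.334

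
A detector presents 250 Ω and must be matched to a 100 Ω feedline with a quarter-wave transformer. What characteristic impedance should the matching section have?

Z_qwt ≈ 158 Ω

Z_qwt = √(Z_0·R_L) = √(100 × 250) = √25000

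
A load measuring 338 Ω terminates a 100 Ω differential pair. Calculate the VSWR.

Γ = (338 − 100)/(338 + 100) = 0.543
VSWR = (1 + 0.543)/(1 − 0.543)

VSWR ≈ 3.38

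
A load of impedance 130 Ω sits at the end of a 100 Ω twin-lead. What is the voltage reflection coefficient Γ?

Γ = 0.13

Γ = (Z_L − Z_0)/(Z_L + Z_0) = (130 − 100)/(130 + 100) = 30/230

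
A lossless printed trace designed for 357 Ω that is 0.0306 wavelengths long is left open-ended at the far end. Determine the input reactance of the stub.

X_in ≈ -1830 Ω (capacitive)

βl = 2π × 0.0306 = 11°
tan(βl) = 0.195
For an open-ended stub, Z_in = −jZ_0·cot(βl) = −jZ_0/tan(βl)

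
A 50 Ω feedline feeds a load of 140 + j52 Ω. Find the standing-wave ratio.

Γ = (Z_L − Z_0)/(Z_L + Z_0) = (90 + j52)/(190 + j52)
|Γ| = 104/197 = 0.528
VSWR = (1 + |Γ|)/(1 − |Γ|) = 1.53/0.472

VSWR ≈ 3.23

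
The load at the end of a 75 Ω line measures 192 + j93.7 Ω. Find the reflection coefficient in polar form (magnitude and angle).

Γ ≈ 0.53 ∠ 19.4°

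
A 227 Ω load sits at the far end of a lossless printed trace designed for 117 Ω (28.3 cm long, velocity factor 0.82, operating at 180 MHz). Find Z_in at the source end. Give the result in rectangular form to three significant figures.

λ = v/f = 0.82·c / 180 MHz = 1.37 m
βl = 2π·l/λ = 2π × 0.207 = 74.5°
tan(βl) = tan(74.5°) = 3.62
Z_in = Z_0·(Z_L + jZ_0·tanβl)/(Z_0 + jZ_L·tanβl)
     = 117·(227 + j423)/(117 + j821)

Z_in ≈ 63.6 − j23.3 Ω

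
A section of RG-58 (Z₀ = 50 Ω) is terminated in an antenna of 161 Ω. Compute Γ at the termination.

Γ = (Z_L − Z_0)/(Z_L + Z_0) = (161 − 50)/(161 + 50) = 111/211

Γ = 0.526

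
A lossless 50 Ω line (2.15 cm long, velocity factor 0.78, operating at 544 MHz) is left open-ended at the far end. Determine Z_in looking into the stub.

Z_in ≈ −j154 Ω

λ = v/f = 0.78·c / 544 MHz = 0.43 m
βl = 2π·l/λ = 2π × 0.05 = 18°
tan(βl) = 0.325
For an open-ended stub, Z_in = −jZ_0·cot(βl) = −jZ_0/tan(βl)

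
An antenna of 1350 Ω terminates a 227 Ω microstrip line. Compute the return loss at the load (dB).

RL ≈ 2.95 dB

Γ = (1350 − 227)/(1350 + 227) = 0.712
RL = −20·log₁₀|Γ| = −20·log₁₀(0.712)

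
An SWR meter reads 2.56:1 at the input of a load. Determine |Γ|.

|Γ| = (S − 1)/(S + 1) = (2.56 − 1)/(2.56 + 1) = 1.56/3.56

|Γ| ≈ 0.438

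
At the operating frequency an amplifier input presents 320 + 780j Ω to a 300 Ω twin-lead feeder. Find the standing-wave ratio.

VSWR ≈ 8.22

Γ = (Z_L − Z_0)/(Z_L + Z_0) = (20 + j780)/(620 + j780)
|Γ| = 780/996 = 0.783
VSWR = (1 + |Γ|)/(1 − |Γ|) = 1.78/0.217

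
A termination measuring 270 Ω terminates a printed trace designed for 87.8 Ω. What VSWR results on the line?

VSWR ≈ 3.08

Γ = (270 − 87.8)/(270 + 87.8) = 0.509
VSWR = (1 + 0.509)/(1 − 0.509)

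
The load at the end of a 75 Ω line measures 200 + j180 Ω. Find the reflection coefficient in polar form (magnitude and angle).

Γ = (Z_L − Z_0)/(Z_L + Z_0) = (125 + j180)/(275 + j180)
|Γ| = 219/329 = 0.667

Γ ≈ 0.667 ∠ 22°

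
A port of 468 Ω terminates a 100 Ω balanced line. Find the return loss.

RL ≈ 3.77 dB

Γ = (468 − 100)/(468 + 100) = 0.648
RL = −20·log₁₀|Γ| = −20·log₁₀(0.648)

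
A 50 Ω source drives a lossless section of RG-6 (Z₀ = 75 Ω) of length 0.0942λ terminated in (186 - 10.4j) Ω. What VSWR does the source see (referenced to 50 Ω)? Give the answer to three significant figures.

βl = 2π × 0.0942 = 33.9°
tan(βl) = 0.672
Z_in = Z_0·(Z_L + jZ_0·tanβl)/(Z_0 + jZ_L·tanβl) = 67.9 − j67 Ω
Γ_s = (Z_in − Z_s)/(Z_in + Z_s) = (17.9 − j67)/(118 − j67), |Γ_s| = 0.511
VSWR = (1 + |Γ_s|)/(1 − |Γ_s|)

VSWR ≈ 3.09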